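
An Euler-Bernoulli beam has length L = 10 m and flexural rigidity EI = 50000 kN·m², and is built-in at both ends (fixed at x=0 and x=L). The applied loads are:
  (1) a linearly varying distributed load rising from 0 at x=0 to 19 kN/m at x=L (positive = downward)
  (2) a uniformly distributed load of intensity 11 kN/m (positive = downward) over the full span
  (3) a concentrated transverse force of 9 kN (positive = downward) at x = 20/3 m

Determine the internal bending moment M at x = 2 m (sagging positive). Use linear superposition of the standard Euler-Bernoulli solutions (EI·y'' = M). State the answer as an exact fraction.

Load 1 — triangular load w₀=19 kN/m (0→w₀ over full span):
  M_1 = 3w₀Lx/20 - w₀L²/30 - w₀x³/(6L) = 3·19·10·2/20 - 19·10²/30 - 19·2³/(6·10) = -133/15 kN·m
Load 2 — uniform load w=11 kN/m over full span:
  M_2 = wLx/2 - wL²/12 - wx²/2 = 11·10·2/2 - 11·10²/12 - 11·2²/2 = -11/3 kN·m
Load 3 — point force P=9 kN at a=20/3 m (b=L-a=10/3):
  M_3 = Pb²(3a+b)x/L³ - Pab²/L²  [x≤a] = 9·(10/3)²·(3·(20/3)+(10/3))·2/10³ - 9·(20/3)·(10/3)²/10² = -2 kN·m
Superposition: M = Σ M_i = -218/15 kN·m ≈ -14.533333 kN·m

M(2) = -218/15 kN·m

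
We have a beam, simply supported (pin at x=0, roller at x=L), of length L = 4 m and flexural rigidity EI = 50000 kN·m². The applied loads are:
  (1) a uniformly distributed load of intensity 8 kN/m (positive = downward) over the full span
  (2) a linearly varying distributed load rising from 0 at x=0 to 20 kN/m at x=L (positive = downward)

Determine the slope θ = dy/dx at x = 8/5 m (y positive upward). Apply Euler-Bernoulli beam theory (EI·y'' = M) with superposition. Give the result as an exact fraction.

θ(8/5) = -218/703125 rad

Load 1 — uniform load w=8 kN/m over full span:
  θ_1 = -w(L³-6Lx²+4x³)/(24EI) = -8·(4³-6·4·(8/5)²+4·(8/5)³)/(24·50000) = -148/1171875 rad
Load 2 — triangular load w₀=20 kN/m (0→w₀ over full span):
  θ_2 = -w₀(7L⁴-30L²x²+15x⁴)/(360LEI) = -20·(7·4⁴-30·4²·(8/5)²+15·(8/5)⁴)/(360·4·50000) = -646/3515625 rad
Superposition: θ = Σ θ_i = -218/703125 rad ≈ -0.000310 rad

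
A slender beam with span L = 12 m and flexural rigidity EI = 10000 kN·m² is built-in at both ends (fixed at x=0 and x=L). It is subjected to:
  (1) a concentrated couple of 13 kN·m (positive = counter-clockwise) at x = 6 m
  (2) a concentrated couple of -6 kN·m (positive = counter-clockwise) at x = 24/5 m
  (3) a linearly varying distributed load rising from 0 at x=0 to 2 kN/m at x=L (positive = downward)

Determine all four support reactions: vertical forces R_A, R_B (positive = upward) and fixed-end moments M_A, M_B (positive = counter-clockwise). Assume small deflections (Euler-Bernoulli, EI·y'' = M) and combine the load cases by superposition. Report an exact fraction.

Load 1 — applied couple M₀=13 kN·m at a=6 m (b=L-a=6):
  R_A = 6M₀ab/L³ = 6·13·6·6/12³ = 13/8 kN
  M_A = M₀b(2a-b)/L² = 13·6·(2·6-6)/12² = 13/4 kN·m
  R_B = -6M₀ab/L³ = -6·13·6·6/12³ = -13/8 kN
  M_B = M₀a(2b-a)/L² = 13·6·(2·6-6)/12² = 13/4 kN·m
Load 2 — applied couple M₀=-6 kN·m at a=24/5 m (b=L-a=36/5):
  R_A = 6M₀ab/L³ = 6·(-6)·(24/5)·(36/5)/12³ = -18/25 kN
  M_A = M₀b(2a-b)/L² = (-6)·(36/5)·(2·(24/5)-(36/5))/12² = -18/25 kN·m
  R_B = -6M₀ab/L³ = -6·(-6)·(24/5)·(36/5)/12³ = 18/25 kN
  M_B = M₀a(2b-a)/L² = (-6)·(24/5)·(2·(36/5)-(24/5))/12² = -48/25 kN·m
Load 3 — triangular load w₀=2 kN/m (0→w₀ over full span):
  R_A = 3w₀L/20 = 3·2·12/20 = 18/5 kN
  M_A = w₀L²/30 = 2·12²/30 = 48/5 kN·m
  R_B = 7w₀L/20 = 7·2·12/20 = 42/5 kN
  M_B = -w₀L²/20 = -2·12²/20 = -72/5 kN·m
Superposition: R_A = 901/200 kN, M_A = 1213/100 kN·m, R_B = 1499/200 kN, M_B = -1307/100 kN·m

R_A = 901/200 kN, M_A = 1213/100 kN·m, R_B = 1499/200 kN, M_B = -1307/100 kN·m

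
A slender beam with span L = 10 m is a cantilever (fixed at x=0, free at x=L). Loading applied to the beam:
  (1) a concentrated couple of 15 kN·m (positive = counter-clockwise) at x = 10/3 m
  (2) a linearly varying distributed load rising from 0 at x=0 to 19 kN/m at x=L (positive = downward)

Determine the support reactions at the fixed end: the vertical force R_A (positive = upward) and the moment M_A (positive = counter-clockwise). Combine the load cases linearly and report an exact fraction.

R_A = 95 kN, M_A = 1855/3 kN·m

Load 1 — applied couple M₀=15 kN·m at a=10/3 m (b=L-a=20/3):
  R_A = 0 kN
  M_A = -M₀ = -15 kN·m
Load 2 — triangular load w₀=19 kN/m (0→w₀ over full span):
  R_A = w₀L/2 = 19·10/2 = 95 kN
  M_A = w₀L²/3 = 19·10²/3 = 1900/3 kN·m
Superposition: R_A = 95 kN, M_A = 1855/3 kN·m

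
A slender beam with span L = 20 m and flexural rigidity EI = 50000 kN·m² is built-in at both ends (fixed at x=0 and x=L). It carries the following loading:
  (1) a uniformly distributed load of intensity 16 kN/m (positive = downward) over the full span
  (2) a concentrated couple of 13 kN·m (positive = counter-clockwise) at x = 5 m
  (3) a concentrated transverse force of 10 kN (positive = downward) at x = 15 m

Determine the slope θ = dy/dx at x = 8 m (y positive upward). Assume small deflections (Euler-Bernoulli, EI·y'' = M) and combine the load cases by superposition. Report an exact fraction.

Load 1 — uniform load w=16 kN/m over full span:
  θ_1 = -wx(L-x)(L-2x)/(12EI) = -16·8·(20-8)·(20-2·8)/(12·50000) = -32/3125 rad
Load 2 — applied couple M₀=13 kN·m at a=5 m (b=L-a=15):
  θ_2 = (R_Ax²/2 - M_Ax - M₀(x-a))/EI  [x>a] with R_A=117/160, M_A=-39/16 = ((117/160)·8²/2 - (-39/16)·8 - 13·(8-5))/50000 = 39/500000 rad
Load 3 — point force P=10 kN at a=15 m (b=L-a=5):
  θ_3 = -Pb²x(2aL-(3a+b)x)/(2L³EI)  [x≤a] = -10·5²·8·(2·15·20-(3·15+5)·8)/(2·20³·50000) = -1/2000 rad
Superposition: θ = Σ θ_i = -5331/500000 rad ≈ -0.010662 rad

θ(8) = -5331/500000 rad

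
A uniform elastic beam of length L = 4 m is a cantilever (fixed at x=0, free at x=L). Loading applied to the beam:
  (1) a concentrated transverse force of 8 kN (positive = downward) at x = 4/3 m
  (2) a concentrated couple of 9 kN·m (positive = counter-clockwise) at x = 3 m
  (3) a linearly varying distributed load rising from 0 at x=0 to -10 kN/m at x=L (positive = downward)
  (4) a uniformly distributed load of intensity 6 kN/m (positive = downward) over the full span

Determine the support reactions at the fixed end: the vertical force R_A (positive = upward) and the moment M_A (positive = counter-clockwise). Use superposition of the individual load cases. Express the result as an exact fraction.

Load 1 — point force P=8 kN at a=4/3 m (b=L-a=8/3):
  R_A = P = 8 kN
  M_A = Pa = 8·(4/3) = 32/3 kN·m
Load 2 — applied couple M₀=9 kN·m at a=3 m (b=L-a=1):
  R_A = 0 kN
  M_A = -M₀ = -9 kN·m
Load 3 — triangular load w₀=-10 kN/m (0→w₀ over full span):
  R_A = w₀L/2 = (-10)·4/2 = -20 kN
  M_A = w₀L²/3 = (-10)·4²/3 = -160/3 kN·m
Load 4 — uniform load w=6 kN/m over full span:
  R_A = wL = 6·4 = 24 kN
  M_A = wL²/2 = 6·4²/2 = 48 kN·m
Superposition: R_A = 12 kN, M_A = -11/3 kN·m

R_A = 12 kN, M_A = -11/3 kN·m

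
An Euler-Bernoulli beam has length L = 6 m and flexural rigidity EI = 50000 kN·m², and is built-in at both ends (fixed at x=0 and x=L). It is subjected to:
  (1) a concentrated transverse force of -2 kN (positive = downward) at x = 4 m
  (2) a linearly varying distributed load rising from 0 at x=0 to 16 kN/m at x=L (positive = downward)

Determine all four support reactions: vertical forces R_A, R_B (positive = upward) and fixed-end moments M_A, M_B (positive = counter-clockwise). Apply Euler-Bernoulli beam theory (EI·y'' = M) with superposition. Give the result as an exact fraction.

Load 1 — point force P=-2 kN at a=4 m (b=L-a=2):
  R_A = Pb²(3a+b)/L³ = (-2)·2²·(3·4+2)/6³ = -14/27 kN
  M_A = Pab²/L² = (-2)·4·2²/6² = -8/9 kN·m
  R_B = Pa²(a+3b)/L³ = (-2)·4²·(4+3·2)/6³ = -40/27 kN
  M_B = -Pa²b/L² = -(-2)·4²·2/6² = 16/9 kN·m
Load 2 — triangular load w₀=16 kN/m (0→w₀ over full span):
  R_A = 3w₀L/20 = 3·16·6/20 = 72/5 kN
  M_A = w₀L²/30 = 16·6²/30 = 96/5 kN·m
  R_B = 7w₀L/20 = 7·16·6/20 = 168/5 kN
  M_B = -w₀L²/20 = -16·6²/20 = -144/5 kN·m
Superposition: R_A = 1874/135 kN, M_A = 824/45 kN·m, R_B = 4336/135 kN, M_B = -1216/45 kN·m

R_A = 1874/135 kN, M_A = 824/45 kN·m, R_B = 4336/135 kN, M_B = -1216/45 kN·m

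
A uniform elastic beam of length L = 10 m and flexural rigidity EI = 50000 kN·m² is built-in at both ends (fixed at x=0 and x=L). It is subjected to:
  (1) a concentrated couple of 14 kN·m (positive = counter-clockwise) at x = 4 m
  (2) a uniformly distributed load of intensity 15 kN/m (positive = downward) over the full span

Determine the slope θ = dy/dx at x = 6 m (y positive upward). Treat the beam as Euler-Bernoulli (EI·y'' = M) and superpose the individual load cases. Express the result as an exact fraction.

θ(6) = 1819/1562500 rad

Load 1 — applied couple M₀=14 kN·m at a=4 m (b=L-a=6):
  θ_1 = (R_Ax²/2 - M_Ax - M₀(x-a))/EI  [x>a] with R_A=252/125, M_A=42/25 = ((252/125)·6²/2 - (42/25)·6 - 14·(6-4))/50000 = -14/390625 rad
Load 2 — uniform load w=15 kN/m over full span:
  θ_2 = -wx(L-x)(L-2x)/(12EI) = -15·6·(10-6)·(10-2·6)/(12·50000) = 3/2500 rad
Superposition: θ = Σ θ_i = 1819/1562500 rad ≈ 0.001164 rad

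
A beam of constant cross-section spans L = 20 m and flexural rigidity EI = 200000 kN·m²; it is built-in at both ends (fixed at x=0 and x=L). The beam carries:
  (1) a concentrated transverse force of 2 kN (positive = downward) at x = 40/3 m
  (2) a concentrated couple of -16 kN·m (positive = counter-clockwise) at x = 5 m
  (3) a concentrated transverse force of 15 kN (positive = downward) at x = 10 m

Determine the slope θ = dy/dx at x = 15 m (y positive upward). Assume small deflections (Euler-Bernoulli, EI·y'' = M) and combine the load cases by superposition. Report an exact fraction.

θ(15) = 427/720000 rad

Load 1 — point force P=2 kN at a=40/3 m (b=L-a=20/3):
  θ_1 = Pa²(L-x)(2bL-(3b+a)(L-x))/(2L³EI)  [x>a] = 2·(40/3)²·(20-15)·(2·(20/3)·20-(3·(20/3)+(40/3))·(20-15))/(2·20³·200000) = 1/18000 rad
Load 2 — applied couple M₀=-16 kN·m at a=5 m (b=L-a=15):
  θ_2 = (R_Ax²/2 - M_Ax - M₀(x-a))/EI  [x>a] with R_A=-9/10, M_A=3 = ((-9/10)·15²/2 - 3·15 - (-16)·(15-5))/200000 = 11/160000 rad
Load 3 — point force P=15 kN at a=10 m (b=L-a=10):
  θ_3 = Pa²(L-x)(2bL-(3b+a)(L-x))/(2L³EI)  [x>a] = 15·10²·(20-15)·(2·10·20-(3·10+10)·(20-15))/(2·20³·200000) = 3/6400 rad
Superposition: θ = Σ θ_i = 427/720000 rad ≈ 0.000593 rad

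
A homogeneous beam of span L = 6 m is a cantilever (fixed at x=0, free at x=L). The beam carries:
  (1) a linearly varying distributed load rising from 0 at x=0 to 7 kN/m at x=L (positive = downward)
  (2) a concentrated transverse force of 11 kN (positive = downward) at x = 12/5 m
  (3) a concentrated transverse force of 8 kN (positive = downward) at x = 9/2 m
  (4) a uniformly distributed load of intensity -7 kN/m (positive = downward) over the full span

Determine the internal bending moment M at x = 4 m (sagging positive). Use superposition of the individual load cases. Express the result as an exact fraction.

M(4) = -22/9 kN·m

Load 1 — triangular load w₀=7 kN/m (0→w₀ over full span):
  M_1 = w₀Lx/2 - w₀L²/3 - w₀x³/(6L) = 7·6·4/2 - 7·6²/3 - 7·4³/(6·6) = -112/9 kN·m
Load 2 — point force P=11 kN at a=12/5 m (b=L-a=18/5):
  M_2 = 0  [x>a] = 0 kN·m
Load 3 — point force P=8 kN at a=9/2 m (b=L-a=3/2):
  M_3 = -P(a-x)  [x≤a] = -8·((9/2)-4) = -4 kN·m
Load 4 — uniform load w=-7 kN/m over full span:
  M_4 = -w(L-x)²/2 = -(-7)·(6-4)²/2 = 14 kN·m
Superposition: M = Σ M_i = -22/9 kN·m ≈ -2.444444 kN·m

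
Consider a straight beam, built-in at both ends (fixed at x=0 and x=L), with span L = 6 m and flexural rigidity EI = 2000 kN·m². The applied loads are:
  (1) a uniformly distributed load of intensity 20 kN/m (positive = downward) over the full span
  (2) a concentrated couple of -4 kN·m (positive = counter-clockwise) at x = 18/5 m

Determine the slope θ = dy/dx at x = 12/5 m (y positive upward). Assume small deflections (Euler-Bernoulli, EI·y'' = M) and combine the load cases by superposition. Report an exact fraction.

Load 1 — uniform load w=20 kN/m over full span:
  θ_1 = -wx(L-x)(L-2x)/(12EI) = -20·(12/5)·(6-(12/5))·(6-2·(12/5))/(12·2000) = -27/3125 rad
Load 2 — applied couple M₀=-4 kN·m at a=18/5 m (b=L-a=12/5):
  θ_2 = (R_Ax²/2 - M_Ax)/EI  [x≤a] with R_A=-24/25, M_A=-32/25 = ((-24/25)·(12/5)²/2 - (-32/25)·(12/5))/2000 = 12/78125 rad
Superposition: θ = Σ θ_i = -663/78125 rad ≈ -0.008486 rad

θ(12/5) = -663/78125 rad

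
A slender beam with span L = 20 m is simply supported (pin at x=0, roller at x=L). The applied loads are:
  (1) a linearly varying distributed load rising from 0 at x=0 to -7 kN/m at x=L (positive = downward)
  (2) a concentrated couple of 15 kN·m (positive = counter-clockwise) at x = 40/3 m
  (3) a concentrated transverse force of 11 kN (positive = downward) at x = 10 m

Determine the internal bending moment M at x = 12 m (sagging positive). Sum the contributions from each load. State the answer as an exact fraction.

M(12) = -631/5 kN·m

Load 1 — triangular load w₀=-7 kN/m (0→w₀ over full span):
  M_1 = w₀Lx/6 - w₀x³/(6L) = (-7)·20·12/6 - (-7)·12³/(6·20) = -896/5 kN·m
Load 2 — applied couple M₀=15 kN·m at a=40/3 m (b=L-a=20/3):
  M_2 = M₀x/L  [x≤a] = 15·12/20 = 9 kN·m
Load 3 — point force P=11 kN at a=10 m (b=L-a=10):
  M_3 = Pa(L-x)/L  [x>a] = 11·10·(20-12)/20 = 44 kN·m
Superposition: M = Σ M_i = -631/5 kN·m ≈ -126.200000 kN·m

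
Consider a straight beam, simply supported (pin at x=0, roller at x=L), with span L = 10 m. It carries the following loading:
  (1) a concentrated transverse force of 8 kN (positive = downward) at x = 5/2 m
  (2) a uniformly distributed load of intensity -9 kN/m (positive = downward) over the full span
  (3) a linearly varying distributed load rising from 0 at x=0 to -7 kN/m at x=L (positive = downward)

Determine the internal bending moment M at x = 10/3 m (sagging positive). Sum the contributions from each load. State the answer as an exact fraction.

M(10/3) = -9820/81 kN·m

Load 1 — point force P=8 kN at a=5/2 m (b=L-a=15/2):
  M_1 = Pa(L-x)/L  [x>a] = 8·(5/2)·(10-(10/3))/10 = 40/3 kN·m
Load 2 — uniform load w=-9 kN/m over full span:
  M_2 = wx(L-x)/2 = (-9)·(10/3)·(10-(10/3))/2 = -100 kN·m
Load 3 — triangular load w₀=-7 kN/m (0→w₀ over full span):
  M_3 = w₀Lx/6 - w₀x³/(6L) = (-7)·10·(10/3)/6 - (-7)·(10/3)³/(6·10) = -2800/81 kN·m
Superposition: M = Σ M_i = -9820/81 kN·m ≈ -121.234568 kN·m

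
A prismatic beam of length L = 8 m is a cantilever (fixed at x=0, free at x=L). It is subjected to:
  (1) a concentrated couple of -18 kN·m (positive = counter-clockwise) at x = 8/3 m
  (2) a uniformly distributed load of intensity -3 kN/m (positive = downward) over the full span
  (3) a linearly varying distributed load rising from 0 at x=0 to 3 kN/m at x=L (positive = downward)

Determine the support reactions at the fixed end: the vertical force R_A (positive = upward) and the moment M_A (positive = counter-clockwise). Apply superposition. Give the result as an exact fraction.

R_A = -12 kN, M_A = -14 kN·m

Load 1 — applied couple M₀=-18 kN·m at a=8/3 m (b=L-a=16/3):
  R_A = 0 kN
  M_A = -M₀ = -(-18) = 18 kN·m
Load 2 — uniform load w=-3 kN/m over full span:
  R_A = wL = (-3)·8 = -24 kN
  M_A = wL²/2 = (-3)·8²/2 = -96 kN·m
Load 3 — triangular load w₀=3 kN/m (0→w₀ over full span):
  R_A = w₀L/2 = 3·8/2 = 12 kN
  M_A = w₀L²/3 = 3·8²/3 = 64 kN·m
Superposition: R_A = -12 kN, M_A = -14 kN·m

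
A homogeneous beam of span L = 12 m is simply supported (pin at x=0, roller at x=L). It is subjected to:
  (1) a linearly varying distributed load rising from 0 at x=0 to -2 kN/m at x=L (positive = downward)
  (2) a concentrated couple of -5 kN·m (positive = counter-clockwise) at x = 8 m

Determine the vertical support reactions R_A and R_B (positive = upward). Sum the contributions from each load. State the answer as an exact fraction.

R_A = -53/12 kN, R_B = -91/12 kN

Load 1 — triangular load w₀=-2 kN/m (0→w₀ over full span):
  R_A = w₀L/6 = (-2)·12/6 = -4 kN
  R_B = w₀L/3 = (-2)·12/3 = -8 kN
Load 2 — applied couple M₀=-5 kN·m at a=8 m (b=L-a=4):
  R_A = M₀/L = (-5)/12 = -5/12 kN
  R_B = -M₀/L = -(-5)/12 = 5/12 kN
Superposition: R_A = -53/12 kN, R_B = -91/12 kN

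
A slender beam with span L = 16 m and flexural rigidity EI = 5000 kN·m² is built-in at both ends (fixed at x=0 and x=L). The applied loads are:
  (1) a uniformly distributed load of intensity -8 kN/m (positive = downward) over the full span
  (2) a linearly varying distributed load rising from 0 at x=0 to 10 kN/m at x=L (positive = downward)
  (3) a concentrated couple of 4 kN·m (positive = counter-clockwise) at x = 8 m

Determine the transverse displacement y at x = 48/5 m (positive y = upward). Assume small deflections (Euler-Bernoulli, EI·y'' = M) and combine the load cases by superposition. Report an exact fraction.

Load 1 — uniform load w=-8 kN/m over full span:
  y_1 = -wx²(L-x)²/(24EI) = -(-8)·(48/5)²·(16-(48/5))²/(24·5000) = 98304/390625 m
Load 2 — triangular load w₀=10 kN/m (0→w₀ over full span):
  y_2 = -w₀x²(L-x)²(x+2L)/(120LEI) = -10·(48/5)²·(16-(48/5))²·((48/5)+2·16)/(120·16·5000) = -319488/1953125 m
Load 3 — applied couple M₀=4 kN·m at a=8 m (b=L-a=8):
  y_3 = (R_Ax³/6 - M_Ax²/2 - M₀(x-a)²/2)/EI  [x>a] with R_A=3/8, M_A=1 = ((3/8)·(48/5)³/6 - 1·(48/5)²/2 - 4·((48/5)-8)²/2)/5000 = 64/78125 m
Superposition: y = Σ y_i = 173632/1953125 m ≈ 0.088900 m

y(48/5) = 173632/1953125 m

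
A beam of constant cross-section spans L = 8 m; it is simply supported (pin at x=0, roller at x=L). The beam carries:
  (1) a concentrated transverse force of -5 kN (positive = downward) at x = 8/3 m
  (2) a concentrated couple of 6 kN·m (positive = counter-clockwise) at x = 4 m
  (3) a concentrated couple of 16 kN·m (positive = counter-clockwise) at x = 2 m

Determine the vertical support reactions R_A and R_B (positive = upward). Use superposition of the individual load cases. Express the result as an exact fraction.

Load 1 — point force P=-5 kN at a=8/3 m (b=L-a=16/3):
  R_A = Pb/L = (-5)·(16/3)/8 = -10/3 kN
  R_B = Pa/L = (-5)·(8/3)/8 = -5/3 kN
Load 2 — applied couple M₀=6 kN·m at a=4 m (b=L-a=4):
  R_A = M₀/L = 6/8 = 3/4 kN
  R_B = -M₀/L = -6/8 = -3/4 kN
Load 3 — applied couple M₀=16 kN·m at a=2 m (b=L-a=6):
  R_A = M₀/L = 16/8 = 2 kN
  R_B = -M₀/L = -16/8 = -2 kN
Superposition: R_A = -7/12 kN, R_B = -53/12 kN

R_A = -7/12 kN, R_B = -53/12 kN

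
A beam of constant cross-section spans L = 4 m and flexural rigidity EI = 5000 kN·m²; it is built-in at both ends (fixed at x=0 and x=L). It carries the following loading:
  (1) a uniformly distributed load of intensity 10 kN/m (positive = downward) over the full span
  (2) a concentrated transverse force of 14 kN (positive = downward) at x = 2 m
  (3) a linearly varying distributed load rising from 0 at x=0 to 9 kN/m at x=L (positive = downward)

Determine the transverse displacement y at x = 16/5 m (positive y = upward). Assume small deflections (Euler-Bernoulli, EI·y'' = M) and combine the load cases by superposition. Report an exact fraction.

y(16/5) = -33689/29296875 m

Load 1 — uniform load w=10 kN/m over full span:
  y_1 = -wx²(L-x)²/(24EI) = -10·(16/5)²·(4-(16/5))²/(24·5000) = -128/234375 m
Load 2 — point force P=14 kN at a=2 m (b=L-a=2):
  y_2 = -Pa²(L-x)²(3bL-(3b+a)(L-x))/(6L³EI)  [x>a] = -14·2²·(4-(16/5))²·(3·2·4-(3·2+2)·(4-(16/5)))/(6·4³·5000) = -77/234375 m
Load 3 — triangular load w₀=9 kN/m (0→w₀ over full span):
  y_3 = -w₀x²(L-x)²(x+2L)/(120LEI) = -9·(16/5)²·(4-(16/5))²·((16/5)+2·4)/(120·4·5000) = -2688/9765625 m
Superposition: y = Σ y_i = -33689/29296875 m ≈ -0.001150 m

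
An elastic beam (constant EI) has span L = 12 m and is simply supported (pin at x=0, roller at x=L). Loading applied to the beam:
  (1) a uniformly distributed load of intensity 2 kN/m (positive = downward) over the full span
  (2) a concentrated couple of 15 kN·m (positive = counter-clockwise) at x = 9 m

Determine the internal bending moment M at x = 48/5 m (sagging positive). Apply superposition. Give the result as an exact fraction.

Load 1 — uniform load w=2 kN/m over full span:
  M_1 = wx(L-x)/2 = 2·(48/5)·(12-(48/5))/2 = 576/25 kN·m
Load 2 — applied couple M₀=15 kN·m at a=9 m (b=L-a=3):
  M_2 = M₀x/L - M₀  [x>a] = 15·(48/5)/12 - 15 = -3 kN·m
Superposition: M = Σ M_i = 501/25 kN·m ≈ 20.040000 kN·m

M(48/5) = 501/25 kN·m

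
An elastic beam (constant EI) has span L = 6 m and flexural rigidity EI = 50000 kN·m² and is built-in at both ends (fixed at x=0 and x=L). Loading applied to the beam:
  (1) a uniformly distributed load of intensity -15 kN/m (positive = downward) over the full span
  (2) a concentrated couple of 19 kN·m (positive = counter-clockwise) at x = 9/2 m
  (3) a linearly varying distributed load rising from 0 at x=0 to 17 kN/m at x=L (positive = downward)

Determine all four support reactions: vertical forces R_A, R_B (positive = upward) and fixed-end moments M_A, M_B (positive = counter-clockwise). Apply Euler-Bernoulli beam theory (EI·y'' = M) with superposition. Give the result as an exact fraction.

Load 1 — uniform load w=-15 kN/m over full span:
  R_A = wL/2 = (-15)·6/2 = -45 kN
  M_A = wL²/12 = (-15)·6²/12 = -45 kN·m
  R_B = wL/2 = (-15)·6/2 = -45 kN
  M_B = -wL²/12 = -(-15)·6²/12 = 45 kN·m
Load 2 — applied couple M₀=19 kN·m at a=9/2 m (b=L-a=3/2):
  R_A = 6M₀ab/L³ = 6·19·(9/2)·(3/2)/6³ = 57/16 kN
  M_A = M₀b(2a-b)/L² = 19·(3/2)·(2·(9/2)-(3/2))/6² = 95/16 kN·m
  R_B = -6M₀ab/L³ = -6·19·(9/2)·(3/2)/6³ = -57/16 kN
  M_B = M₀a(2b-a)/L² = 19·(9/2)·(2·(3/2)-(9/2))/6² = -57/16 kN·m
Load 3 — triangular load w₀=17 kN/m (0→w₀ over full span):
  R_A = 3w₀L/20 = 3·17·6/20 = 153/10 kN
  M_A = w₀L²/30 = 17·6²/30 = 102/5 kN·m
  R_B = 7w₀L/20 = 7·17·6/20 = 357/10 kN
  M_B = -w₀L²/20 = -17·6²/20 = -153/5 kN·m
Superposition: R_A = -2091/80 kN, M_A = -1493/80 kN·m, R_B = -1029/80 kN, M_B = 867/80 kN·m

R_A = -2091/80 kN, M_A = -1493/80 kN·m, R_B = -1029/80 kN, M_B = 867/80 kN·m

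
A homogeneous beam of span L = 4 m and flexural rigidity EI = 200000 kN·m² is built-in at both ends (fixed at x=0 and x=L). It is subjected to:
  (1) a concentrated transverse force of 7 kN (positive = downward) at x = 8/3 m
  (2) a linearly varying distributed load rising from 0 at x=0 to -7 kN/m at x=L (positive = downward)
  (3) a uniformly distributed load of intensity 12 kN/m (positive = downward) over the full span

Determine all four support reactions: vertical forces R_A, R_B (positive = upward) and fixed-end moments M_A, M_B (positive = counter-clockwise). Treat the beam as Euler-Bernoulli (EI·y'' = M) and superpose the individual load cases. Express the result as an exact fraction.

R_A = 2918/135 kN, M_A = 1936/135 kN·m, R_B = 2617/135 kN, M_B = -1964/135 kN·m

Load 1 — point force P=7 kN at a=8/3 m (b=L-a=4/3):
  R_A = Pb²(3a+b)/L³ = 7·(4/3)²·(3·(8/3)+(4/3))/4³ = 49/27 kN
  M_A = Pab²/L² = 7·(8/3)·(4/3)²/4² = 56/27 kN·m
  R_B = Pa²(a+3b)/L³ = 7·(8/3)²·((8/3)+3·(4/3))/4³ = 140/27 kN
  M_B = -Pa²b/L² = -7·(8/3)²·(4/3)/4² = -112/27 kN·m
Load 2 — triangular load w₀=-7 kN/m (0→w₀ over full span):
  R_A = 3w₀L/20 = 3·(-7)·4/20 = -21/5 kN
  M_A = w₀L²/30 = (-7)·4²/30 = -56/15 kN·m
  R_B = 7w₀L/20 = 7·(-7)·4/20 = -49/5 kN
  M_B = -w₀L²/20 = -(-7)·4²/20 = 28/5 kN·m
Load 3 — uniform load w=12 kN/m over full span:
  R_A = wL/2 = 12·4/2 = 24 kN
  M_A = wL²/12 = 12·4²/12 = 16 kN·m
  R_B = wL/2 = 12·4/2 = 24 kN
  M_B = -wL²/12 = -12·4²/12 = -16 kN·m
Superposition: R_A = 2918/135 kN, M_A = 1936/135 kN·m, R_B = 2617/135 kN, M_B = -1964/135 kN·m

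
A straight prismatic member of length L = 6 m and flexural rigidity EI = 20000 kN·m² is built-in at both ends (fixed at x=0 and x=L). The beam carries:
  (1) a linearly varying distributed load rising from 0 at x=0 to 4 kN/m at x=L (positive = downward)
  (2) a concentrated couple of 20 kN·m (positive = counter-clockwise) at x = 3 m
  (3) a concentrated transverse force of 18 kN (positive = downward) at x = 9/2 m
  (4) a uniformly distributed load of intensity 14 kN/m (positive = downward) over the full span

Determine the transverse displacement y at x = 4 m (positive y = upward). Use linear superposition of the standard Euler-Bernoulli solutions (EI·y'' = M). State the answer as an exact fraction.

y(4) = -4517/1800000 m

Load 1 — triangular load w₀=4 kN/m (0→w₀ over full span):
  y_1 = -w₀x²(L-x)²(x+2L)/(120LEI) = -4·4²·(6-4)²·(4+2·6)/(120·6·20000) = -8/28125 m
Load 2 — applied couple M₀=20 kN·m at a=3 m (b=L-a=3):
  y_2 = (R_Ax³/6 - M_Ax²/2 - M₀(x-a)²/2)/EI  [x>a] with R_A=5, M_A=5 = (5·4³/6 - 5·4²/2 - 20·(4-3)²/2)/20000 = 1/6000 m
Load 3 — point force P=18 kN at a=9/2 m (b=L-a=3/2):
  y_3 = -Pb²x²(3aL-(3a+b)x)/(6L³EI)  [x≤a] = -18·(3/2)²·4²·(3·(9/2)·6-(3·(9/2)+(3/2))·4)/(6·6³·20000) = -21/40000 m
Load 4 — uniform load w=14 kN/m over full span:
  y_4 = -wx²(L-x)²/(24EI) = -14·4²·(6-4)²/(24·20000) = -7/3750 m
Superposition: y = Σ y_i = -4517/1800000 m ≈ -0.002509 m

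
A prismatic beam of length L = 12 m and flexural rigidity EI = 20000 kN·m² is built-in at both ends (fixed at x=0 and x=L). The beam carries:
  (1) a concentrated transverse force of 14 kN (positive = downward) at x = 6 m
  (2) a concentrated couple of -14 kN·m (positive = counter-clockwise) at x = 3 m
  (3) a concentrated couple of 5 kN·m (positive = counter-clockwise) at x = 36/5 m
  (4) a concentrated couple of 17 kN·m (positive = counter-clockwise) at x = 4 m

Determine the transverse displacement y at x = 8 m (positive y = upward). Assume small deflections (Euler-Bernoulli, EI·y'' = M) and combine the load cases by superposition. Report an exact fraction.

Load 1 — point force P=14 kN at a=6 m (b=L-a=6):
  y_1 = -Pa²(L-x)²(3bL-(3b+a)(L-x))/(6L³EI)  [x>a] = -14·6²·(12-8)²·(3·6·12-(3·6+6)·(12-8))/(6·12³·20000) = -7/1500 m
Load 2 — applied couple M₀=-14 kN·m at a=3 m (b=L-a=9):
  y_2 = (R_Ax³/6 - M_Ax²/2 - M₀(x-a)²/2)/EI  [x>a] with R_A=-21/16, M_A=21/8 = ((-21/16)·8³/6 - (21/8)·8²/2 - (-14)·(8-3)²/2)/20000 = -21/20000 m
Load 3 — applied couple M₀=5 kN·m at a=36/5 m (b=L-a=24/5):
  y_3 = (R_Ax³/6 - M_Ax²/2 - M₀(x-a)²/2)/EI  [x>a] with R_A=3/5, M_A=8/5 = ((3/5)·8³/6 - (8/5)·8²/2 - 5·(8-(36/5))²/2)/20000 = -1/12500 m
Load 4 — applied couple M₀=17 kN·m at a=4 m (b=L-a=8):
  y_4 = (R_Ax³/6 - M_Ax²/2 - M₀(x-a)²/2)/EI  [x>a] with R_A=17/9, M_A=0 = ((17/9)·8³/6 - 0·8²/2 - 17·(8-4)²/2)/20000 = 17/13500 m
Superposition: y = Σ y_i = -12251/2700000 m ≈ -0.004537 m

y(8) = -12251/2700000 m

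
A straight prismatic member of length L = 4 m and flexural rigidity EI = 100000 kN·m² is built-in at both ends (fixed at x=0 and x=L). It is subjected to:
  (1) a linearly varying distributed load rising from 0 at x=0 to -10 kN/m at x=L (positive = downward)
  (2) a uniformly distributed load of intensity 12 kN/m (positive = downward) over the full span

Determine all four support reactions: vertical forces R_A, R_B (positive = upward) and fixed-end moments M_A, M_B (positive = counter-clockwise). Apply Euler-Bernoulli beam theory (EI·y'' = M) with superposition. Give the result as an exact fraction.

Load 1 — triangular load w₀=-10 kN/m (0→w₀ over full span):
  R_A = 3w₀L/20 = 3·(-10)·4/20 = -6 kN
  M_A = w₀L²/30 = (-10)·4²/30 = -16/3 kN·m
  R_B = 7w₀L/20 = 7·(-10)·4/20 = -14 kN
  M_B = -w₀L²/20 = -(-10)·4²/20 = 8 kN·m
Load 2 — uniform load w=12 kN/m over full span:
  R_A = wL/2 = 12·4/2 = 24 kN
  M_A = wL²/12 = 12·4²/12 = 16 kN·m
  R_B = wL/2 = 12·4/2 = 24 kN
  M_B = -wL²/12 = -12·4²/12 = -16 kN·m
Superposition: R_A = 18 kN, M_A = 32/3 kN·m, R_B = 10 kN, M_B = -8 kN·m

R_A = 18 kN, M_A = 32/3 kN·m, R_B = 10 kN, M_B = -8 kN·m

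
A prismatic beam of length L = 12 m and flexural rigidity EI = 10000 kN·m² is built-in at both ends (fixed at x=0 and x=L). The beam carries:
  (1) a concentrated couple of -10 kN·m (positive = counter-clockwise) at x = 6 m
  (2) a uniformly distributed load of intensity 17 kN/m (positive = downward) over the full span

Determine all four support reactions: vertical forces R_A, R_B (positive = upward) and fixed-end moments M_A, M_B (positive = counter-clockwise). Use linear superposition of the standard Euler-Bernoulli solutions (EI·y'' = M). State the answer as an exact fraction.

Load 1 — applied couple M₀=-10 kN·m at a=6 m (b=L-a=6):
  R_A = 6M₀ab/L³ = 6·(-10)·6·6/12³ = -5/4 kN
  M_A = M₀b(2a-b)/L² = (-10)·6·(2·6-6)/12² = -5/2 kN·m
  R_B = -6M₀ab/L³ = -6·(-10)·6·6/12³ = 5/4 kN
  M_B = M₀a(2b-a)/L² = (-10)·6·(2·6-6)/12² = -5/2 kN·m
Load 2 — uniform load w=17 kN/m over full span:
  R_A = wL/2 = 17·12/2 = 102 kN
  M_A = wL²/12 = 17·12²/12 = 204 kN·m
  R_B = wL/2 = 17·12/2 = 102 kN
  M_B = -wL²/12 = -17·12²/12 = -204 kN·m
Superposition: R_A = 403/4 kN, M_A = 403/2 kN·m, R_B = 413/4 kN, M_B = -413/2 kN·m

R_A = 403/4 kN, M_A = 403/2 kN·m, R_B = 413/4 kN, M_B = -413/2 kN·m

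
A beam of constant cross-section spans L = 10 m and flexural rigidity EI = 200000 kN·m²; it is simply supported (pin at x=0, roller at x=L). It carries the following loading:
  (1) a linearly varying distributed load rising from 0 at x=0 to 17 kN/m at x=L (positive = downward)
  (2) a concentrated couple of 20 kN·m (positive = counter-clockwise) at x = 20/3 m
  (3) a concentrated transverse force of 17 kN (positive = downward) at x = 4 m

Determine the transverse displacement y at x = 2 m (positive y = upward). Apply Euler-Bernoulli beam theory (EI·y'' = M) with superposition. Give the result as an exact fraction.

Load 1 — triangular load w₀=17 kN/m (0→w₀ over full span):
  y_1 = -w₀x(7L⁴-10L²x²+3x⁴)/(360LEI) = -17·2·(7·10⁴-10·10²·2²+3·2⁴)/(360·10·200000) = -731/234375 m
Load 2 — applied couple M₀=20 kN·m at a=20/3 m (b=L-a=10/3):
  y_2 = (M₀x³/(6L)+C₁x)/EI  [x≤a] with C₁=M₀(3b²-L²)/(6L)=-200/9 = (20·2³/(6·10)+(-200/9)·2)/200000 = -47/225000 m
Load 3 — point force P=17 kN at a=4 m (b=L-a=6):
  y_3 = -Pbx(L²-b²-x²)/(6LEI)  [x≤a] = -17·6·2·(10²-6²-2²)/(6·10·200000) = -51/50000 m
Superposition: y = Σ y_i = -48913/11250000 m ≈ -0.004348 m

y(2) = -48913/11250000 m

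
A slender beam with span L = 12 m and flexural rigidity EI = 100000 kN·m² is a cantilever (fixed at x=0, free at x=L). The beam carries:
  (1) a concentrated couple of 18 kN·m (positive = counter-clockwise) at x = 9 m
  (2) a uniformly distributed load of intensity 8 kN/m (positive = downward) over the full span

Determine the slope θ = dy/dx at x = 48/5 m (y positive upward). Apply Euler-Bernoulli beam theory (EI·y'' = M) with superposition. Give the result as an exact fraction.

θ(48/5) = -132723/6250000 rad

Load 1 — applied couple M₀=18 kN·m at a=9 m (b=L-a=3):
  θ_1 = M₀a/EI  [x>a] = 18·9/100000 = 81/50000 rad
Load 2 — uniform load w=8 kN/m over full span:
  θ_2 = -wx(x²-3Lx+3L²)/(6EI) = -8·(48/5)·((48/5)²-3·12·(48/5)+3·12²)/(6·100000) = -8928/390625 rad
Superposition: θ = Σ θ_i = -132723/6250000 rad ≈ -0.021236 rad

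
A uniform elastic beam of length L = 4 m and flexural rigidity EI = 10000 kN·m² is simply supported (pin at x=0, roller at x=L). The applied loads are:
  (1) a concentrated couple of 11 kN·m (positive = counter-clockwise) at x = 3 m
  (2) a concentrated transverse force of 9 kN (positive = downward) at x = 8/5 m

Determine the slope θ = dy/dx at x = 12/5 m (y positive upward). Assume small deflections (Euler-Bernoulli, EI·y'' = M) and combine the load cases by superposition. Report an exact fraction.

Load 1 — applied couple M₀=11 kN·m at a=3 m (b=L-a=1):
  θ_1 = (M₀x²/(2L)+C₁)/EI  [x≤a] with C₁=M₀(3b²-L²)/(6L)=-143/24 = (11·(12/5)²/(2·4)+(-143/24))/10000 = 1177/6000000 rad
Load 2 — point force P=9 kN at a=8/5 m (b=L-a=12/5):
  θ_2 = -Pa(2L²-6Lx+3x²+a²)/(6LEI)  [x>a] = -9·(8/5)·(2·4²-6·4·(12/5)+3·(12/5)²+(8/5)²)/(6·4·10000) = 27/78125 rad
Superposition: θ = Σ θ_i = 16253/30000000 rad ≈ 0.000542 rad

θ(12/5) = 16253/30000000 rad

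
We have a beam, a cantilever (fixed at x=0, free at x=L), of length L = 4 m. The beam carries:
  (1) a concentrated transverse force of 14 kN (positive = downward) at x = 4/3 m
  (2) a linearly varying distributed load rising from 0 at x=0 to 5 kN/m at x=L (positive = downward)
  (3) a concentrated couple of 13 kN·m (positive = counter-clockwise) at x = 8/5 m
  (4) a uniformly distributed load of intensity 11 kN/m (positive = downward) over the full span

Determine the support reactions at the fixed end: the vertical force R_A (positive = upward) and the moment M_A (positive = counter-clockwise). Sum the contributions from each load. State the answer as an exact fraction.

Load 1 — point force P=14 kN at a=4/3 m (b=L-a=8/3):
  R_A = P = 14 kN
  M_A = Pa = 14·(4/3) = 56/3 kN·m
Load 2 — triangular load w₀=5 kN/m (0→w₀ over full span):
  R_A = w₀L/2 = 5·4/2 = 10 kN
  M_A = w₀L²/3 = 5·4²/3 = 80/3 kN·m
Load 3 — applied couple M₀=13 kN·m at a=8/5 m (b=L-a=12/5):
  R_A = 0 kN
  M_A = -M₀ = -13 kN·m
Load 4 — uniform load w=11 kN/m over full span:
  R_A = wL = 11·4 = 44 kN
  M_A = wL²/2 = 11·4²/2 = 88 kN·m
Superposition: R_A = 68 kN, M_A = 361/3 kN·m

R_A = 68 kN, M_A = 361/3 kN·m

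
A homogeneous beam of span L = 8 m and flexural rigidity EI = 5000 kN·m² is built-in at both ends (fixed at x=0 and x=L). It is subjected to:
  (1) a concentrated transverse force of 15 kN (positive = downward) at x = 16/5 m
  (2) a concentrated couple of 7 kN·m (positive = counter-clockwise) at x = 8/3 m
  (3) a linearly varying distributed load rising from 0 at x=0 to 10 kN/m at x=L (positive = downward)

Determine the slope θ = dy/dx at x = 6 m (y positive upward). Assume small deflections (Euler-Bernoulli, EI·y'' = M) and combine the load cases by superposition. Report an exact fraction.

θ(6) = 4597/750000 rad

Load 1 — point force P=15 kN at a=16/5 m (b=L-a=24/5):
  θ_1 = Pa²(L-x)(2bL-(3b+a)(L-x))/(2L³EI)  [x>a] = 15·(16/5)²·(8-6)·(2·(24/5)·8-(3·(24/5)+(16/5))·(8-6))/(2·8³·5000) = 39/15625 rad
Load 2 — applied couple M₀=7 kN·m at a=8/3 m (b=L-a=16/3):
  θ_2 = (R_Ax²/2 - M_Ax - M₀(x-a))/EI  [x>a] with R_A=7/6, M_A=0 = ((7/6)·6²/2 - 0·6 - 7·(6-(8/3)))/5000 = -7/15000 rad
Load 3 — triangular load w₀=10 kN/m (0→w₀ over full span):
  θ_3 = -w₀(2x(L-x)(L-2x)(x+2L)+x²(L-x)²)/(120LEI) = -10·(2·6·(8-6)·(8-2·6)·(6+2·8)+6²·(8-6)²)/(120·8·5000) = 41/10000 rad
Superposition: θ = Σ θ_i = 4597/750000 rad ≈ 0.006129 rad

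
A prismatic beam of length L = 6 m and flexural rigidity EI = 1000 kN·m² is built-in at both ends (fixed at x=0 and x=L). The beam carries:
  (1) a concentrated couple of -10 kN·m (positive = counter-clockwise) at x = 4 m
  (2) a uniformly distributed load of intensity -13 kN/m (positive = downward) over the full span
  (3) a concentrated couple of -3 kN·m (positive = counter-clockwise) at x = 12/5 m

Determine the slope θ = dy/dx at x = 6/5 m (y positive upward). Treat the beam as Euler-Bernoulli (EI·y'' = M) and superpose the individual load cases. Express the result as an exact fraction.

θ(6/5) = 7743/312500 rad

Load 1 — applied couple M₀=-10 kN·m at a=4 m (b=L-a=2):
  θ_1 = (R_Ax²/2 - M_Ax)/EI  [x≤a] with R_A=-20/9, M_A=-10/3 = ((-20/9)·(6/5)²/2 - (-10/3)·(6/5))/1000 = 3/1250 rad
Load 2 — uniform load w=-13 kN/m over full span:
  θ_2 = -wx(L-x)(L-2x)/(12EI) = -(-13)·(6/5)·(6-(6/5))·(6-2·(6/5))/(12·1000) = 351/15625 rad
Load 3 — applied couple M₀=-3 kN·m at a=12/5 m (b=L-a=18/5):
  θ_3 = (R_Ax²/2 - M_Ax)/EI  [x≤a] with R_A=-18/25, M_A=-9/25 = ((-18/25)·(6/5)²/2 - (-9/25)·(6/5))/1000 = -27/312500 rad
Superposition: θ = Σ θ_i = 7743/312500 rad ≈ 0.024778 rad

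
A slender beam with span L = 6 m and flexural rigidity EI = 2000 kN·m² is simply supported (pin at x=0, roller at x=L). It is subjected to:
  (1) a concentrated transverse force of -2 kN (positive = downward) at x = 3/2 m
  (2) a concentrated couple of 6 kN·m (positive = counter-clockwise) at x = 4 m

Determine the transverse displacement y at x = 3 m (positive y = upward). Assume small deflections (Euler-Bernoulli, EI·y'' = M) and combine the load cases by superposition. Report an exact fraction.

Load 1 — point force P=-2 kN at a=3/2 m (b=L-a=9/2):
  y_1 = -Pa(L-x)(2Lx-a²-x²)/(6LEI)  [x>a] = -(-2)·(3/2)·(6-3)·(2·6·3-(3/2)²-3²)/(6·6·2000) = 99/32000 m
Load 2 — applied couple M₀=6 kN·m at a=4 m (b=L-a=2):
  y_2 = (M₀x³/(6L)+C₁x)/EI  [x≤a] with C₁=M₀(3b²-L²)/(6L)=-4 = (6·3³/(6·6)+(-4)·3)/2000 = -3/800 m
Superposition: y = Σ y_i = -21/32000 m ≈ -0.000656 m

y(3) = -21/32000 m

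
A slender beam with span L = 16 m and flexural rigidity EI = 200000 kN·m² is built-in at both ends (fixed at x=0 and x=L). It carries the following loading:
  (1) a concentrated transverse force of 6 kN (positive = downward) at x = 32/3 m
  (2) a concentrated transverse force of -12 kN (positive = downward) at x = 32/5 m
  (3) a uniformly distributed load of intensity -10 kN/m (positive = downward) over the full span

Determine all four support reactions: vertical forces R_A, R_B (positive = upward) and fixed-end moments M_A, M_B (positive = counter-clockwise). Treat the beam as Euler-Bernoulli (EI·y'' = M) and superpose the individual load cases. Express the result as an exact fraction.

R_A = -96998/1125 kN, M_A = -263104/1125 kN·m, R_B = -89752/1125 kN, M_B = 244736/1125 kN·m

Load 1 — point force P=6 kN at a=32/3 m (b=L-a=16/3):
  R_A = Pb²(3a+b)/L³ = 6·(16/3)²·(3·(32/3)+(16/3))/16³ = 14/9 kN
  M_A = Pab²/L² = 6·(32/3)·(16/3)²/16² = 64/9 kN·m
  R_B = Pa²(a+3b)/L³ = 6·(32/3)²·((32/3)+3·(16/3))/16³ = 40/9 kN
  M_B = -Pa²b/L² = -6·(32/3)²·(16/3)/16² = -128/9 kN·m
Load 2 — point force P=-12 kN at a=32/5 m (b=L-a=48/5):
  R_A = Pb²(3a+b)/L³ = (-12)·(48/5)²·(3·(32/5)+(48/5))/16³ = -972/125 kN
  M_A = Pab²/L² = (-12)·(32/5)·(48/5)²/16² = -3456/125 kN·m
  R_B = Pa²(a+3b)/L³ = (-12)·(32/5)²·((32/5)+3·(48/5))/16³ = -528/125 kN
  M_B = -Pa²b/L² = -(-12)·(32/5)²·(48/5)/16² = 2304/125 kN·m
Load 3 — uniform load w=-10 kN/m over full span:
  R_A = wL/2 = (-10)·16/2 = -80 kN
  M_A = wL²/12 = (-10)·16²/12 = -640/3 kN·m
  R_B = wL/2 = (-10)·16/2 = -80 kN
  M_B = -wL²/12 = -(-10)·16²/12 = 640/3 kN·m
Superposition: R_A = -96998/1125 kN, M_A = -263104/1125 kN·m, R_B = -89752/1125 kN, M_B = 244736/1125 kN·m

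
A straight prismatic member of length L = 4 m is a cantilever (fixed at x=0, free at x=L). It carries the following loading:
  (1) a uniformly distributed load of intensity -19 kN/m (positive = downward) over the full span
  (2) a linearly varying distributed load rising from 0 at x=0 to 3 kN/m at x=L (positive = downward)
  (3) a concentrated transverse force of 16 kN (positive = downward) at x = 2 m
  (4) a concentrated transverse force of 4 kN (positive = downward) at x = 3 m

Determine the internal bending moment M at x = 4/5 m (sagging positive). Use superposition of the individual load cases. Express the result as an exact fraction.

M(4/5) = 7252/125 kN·m

Load 1 — uniform load w=-19 kN/m over full span:
  M_1 = -w(L-x)²/2 = -(-19)·(4-(4/5))²/2 = 2432/25 kN·m
Load 2 — triangular load w₀=3 kN/m (0→w₀ over full span):
  M_2 = w₀Lx/2 - w₀L²/3 - w₀x³/(6L) = 3·4·(4/5)/2 - 3·4²/3 - 3·(4/5)³/(6·4) = -1408/125 kN·m
Load 3 — point force P=16 kN at a=2 m (b=L-a=2):
  M_3 = -P(a-x)  [x≤a] = -16·(2-(4/5)) = -96/5 kN·m
Load 4 — point force P=4 kN at a=3 m (b=L-a=1):
  M_4 = -P(a-x)  [x≤a] = -4·(3-(4/5)) = -44/5 kN·m
Superposition: M = Σ M_i = 7252/125 kN·m ≈ 58.016000 kN·m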